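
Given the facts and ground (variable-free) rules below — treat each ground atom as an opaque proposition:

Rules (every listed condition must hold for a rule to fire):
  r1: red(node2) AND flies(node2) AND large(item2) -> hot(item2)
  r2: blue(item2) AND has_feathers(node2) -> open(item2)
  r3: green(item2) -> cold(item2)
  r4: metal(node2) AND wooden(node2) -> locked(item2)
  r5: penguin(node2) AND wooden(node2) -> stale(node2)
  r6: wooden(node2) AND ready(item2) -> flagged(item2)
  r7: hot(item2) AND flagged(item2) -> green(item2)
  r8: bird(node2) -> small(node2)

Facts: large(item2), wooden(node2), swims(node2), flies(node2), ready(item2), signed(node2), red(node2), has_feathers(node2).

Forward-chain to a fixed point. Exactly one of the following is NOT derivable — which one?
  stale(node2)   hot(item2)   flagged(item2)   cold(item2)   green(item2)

stale(node2)

[1] r1 [red(node2) AND flies(node2) AND large(item2) -> hot(item2)]; r6 [wooden(node2) AND ready(item2) -> flagged(item2)]. ⇒ new: hot(item2), flagged(item2).
[2] r7 [hot(item2) AND flagged(item2) -> green(item2)]. ⇒ new: green(item2).
[3] r3 [green(item2) -> cold(item2)]. ⇒ new: cold(item2).
Derived: flagged(item2) (round 1), hot(item2) (round 1), green(item2) (round 2), cold(item2) (round 3). stale(node2) never appears in any round.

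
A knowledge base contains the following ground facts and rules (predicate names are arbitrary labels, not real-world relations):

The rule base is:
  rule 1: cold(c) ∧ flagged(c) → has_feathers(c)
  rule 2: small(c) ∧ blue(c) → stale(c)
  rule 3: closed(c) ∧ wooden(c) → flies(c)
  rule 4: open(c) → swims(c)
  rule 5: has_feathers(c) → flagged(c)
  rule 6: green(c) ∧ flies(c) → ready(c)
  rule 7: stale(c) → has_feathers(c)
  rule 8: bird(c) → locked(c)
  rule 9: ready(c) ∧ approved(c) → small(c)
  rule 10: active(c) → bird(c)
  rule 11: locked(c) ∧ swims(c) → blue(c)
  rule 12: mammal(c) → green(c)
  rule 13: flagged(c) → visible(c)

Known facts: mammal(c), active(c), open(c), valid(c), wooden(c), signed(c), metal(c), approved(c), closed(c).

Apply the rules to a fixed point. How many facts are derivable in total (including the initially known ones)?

21

Round 1: rule 3 [closed(c) ∧ wooden(c) → flies(c)]; rule 4 [open(c) → swims(c)]; rule 10 [active(c) → bird(c)]; rule 12 [mammal(c) → green(c)]. Adds flies(c), swims(c), bird(c), green(c).
Round 2: rule 6 [green(c) ∧ flies(c) → ready(c)]; rule 8 [bird(c) → locked(c)]. Adds ready(c), locked(c).
Round 3: rule 9 [ready(c) ∧ approved(c) → small(c)]; rule 11 [locked(c) ∧ swims(c) → blue(c)]. Adds small(c), blue(c).
Round 4: rule 2 [small(c) ∧ blue(c) → stale(c)]. Adds stale(c).
Round 5: rule 7 [stale(c) → has_feathers(c)]. Adds has_feathers(c).
Round 6: rule 5 [has_feathers(c) → flagged(c)]. Adds flagged(c).
Round 7: rule 13 [flagged(c) → visible(c)]. Adds visible(c).
Closure: {active(c), approved(c), bird(c), blue(c), closed(c), flagged(c), flies(c), green(c), has_feathers(c), locked(c), mammal(c), metal(c), open(c), ready(c), signed(c), small(c), stale(c), swims(c), valid(c), visible(c), wooden(c)} — 21 facts.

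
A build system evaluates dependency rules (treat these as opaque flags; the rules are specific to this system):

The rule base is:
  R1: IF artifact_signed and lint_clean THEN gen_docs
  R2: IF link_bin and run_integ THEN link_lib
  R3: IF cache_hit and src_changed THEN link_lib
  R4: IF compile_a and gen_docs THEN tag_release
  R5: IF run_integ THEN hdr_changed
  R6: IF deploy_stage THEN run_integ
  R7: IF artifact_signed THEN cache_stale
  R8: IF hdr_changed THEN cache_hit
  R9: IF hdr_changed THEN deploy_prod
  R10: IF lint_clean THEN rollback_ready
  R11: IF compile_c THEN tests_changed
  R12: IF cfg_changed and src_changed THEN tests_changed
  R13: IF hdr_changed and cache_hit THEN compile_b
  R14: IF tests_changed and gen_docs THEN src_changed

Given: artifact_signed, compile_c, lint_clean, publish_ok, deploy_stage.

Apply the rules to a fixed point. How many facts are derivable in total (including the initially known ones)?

Round 1 — R1, R6, R7, R10, R11, derive gen_docs, run_integ, cache_stale, rollback_ready, tests_changed.
Round 2 — R5, R14, derive hdr_changed, src_changed.
Round 3 — R8, R9, derive cache_hit, deploy_prod.
Round 4 — R3, R13, derive link_lib, compile_b.
Closure: {artifact_signed, cache_hit, cache_stale, compile_b, compile_c, deploy_prod, deploy_stage, gen_docs, hdr_changed, link_lib, lint_clean, publish_ok, rollback_ready, run_integ, src_changed, tests_changed} — 16 facts.

16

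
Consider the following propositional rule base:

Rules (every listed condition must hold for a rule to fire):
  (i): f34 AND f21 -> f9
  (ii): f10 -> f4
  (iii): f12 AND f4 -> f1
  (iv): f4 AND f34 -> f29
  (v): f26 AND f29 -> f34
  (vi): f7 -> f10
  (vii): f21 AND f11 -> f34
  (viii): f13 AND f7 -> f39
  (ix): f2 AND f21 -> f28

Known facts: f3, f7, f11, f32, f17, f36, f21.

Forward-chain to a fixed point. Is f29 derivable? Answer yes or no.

yes

Round 1 — (vi), (vii), derive f10, f34.
Round 2 — (i), (ii), derive f9, f4.
Round 3 — (iv), derive f29.
f29 appears in round 3, so it is derivable.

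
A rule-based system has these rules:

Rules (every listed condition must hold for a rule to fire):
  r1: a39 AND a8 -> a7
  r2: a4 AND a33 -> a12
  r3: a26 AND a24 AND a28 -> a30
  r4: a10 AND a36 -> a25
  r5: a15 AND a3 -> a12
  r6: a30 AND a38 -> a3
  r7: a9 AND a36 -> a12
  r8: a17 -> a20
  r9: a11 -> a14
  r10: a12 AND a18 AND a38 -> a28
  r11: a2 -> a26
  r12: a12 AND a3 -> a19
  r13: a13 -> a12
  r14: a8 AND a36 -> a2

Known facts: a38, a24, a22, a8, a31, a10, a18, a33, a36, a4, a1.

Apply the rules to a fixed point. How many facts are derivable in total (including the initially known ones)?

Round 1: r2 [a4 AND a33 -> a12]; r4 [a10 AND a36 -> a25]; r14 [a8 AND a36 -> a2]. New: a12, a25, a2.
Round 2: r10 [a12 AND a18 AND a38 -> a28]; r11 [a2 -> a26]. New: a28, a26.
Round 3: r3 [a26 AND a24 AND a28 -> a30]. New: a30.
Round 4: r6 [a30 AND a38 -> a3]. New: a3.
Round 5: r12 [a12 AND a3 -> a19]. New: a19.
Closure: {a1, a10, a12, a18, a19, a2, a22, a24, a25, a26, a28, a3, a30, a31, a33, a36, a38, a4, a8} — 19 facts.

19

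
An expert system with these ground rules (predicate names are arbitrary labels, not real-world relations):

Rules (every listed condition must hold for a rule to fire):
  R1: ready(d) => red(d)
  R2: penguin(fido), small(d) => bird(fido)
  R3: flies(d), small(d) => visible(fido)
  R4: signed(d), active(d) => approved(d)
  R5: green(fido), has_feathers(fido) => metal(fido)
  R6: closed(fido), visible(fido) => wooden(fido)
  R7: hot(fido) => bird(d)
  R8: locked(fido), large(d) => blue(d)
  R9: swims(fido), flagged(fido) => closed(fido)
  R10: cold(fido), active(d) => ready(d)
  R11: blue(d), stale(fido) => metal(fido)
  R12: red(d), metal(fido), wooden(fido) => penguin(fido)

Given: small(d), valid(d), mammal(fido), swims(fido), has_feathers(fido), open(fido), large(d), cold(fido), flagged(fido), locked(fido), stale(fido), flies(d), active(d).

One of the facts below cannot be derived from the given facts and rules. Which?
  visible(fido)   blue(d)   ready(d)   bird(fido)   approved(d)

approved(d)

Round 1: R3 [flies(d), small(d) => visible(fido)]; R8 [locked(fido), large(d) => blue(d)]; R9 [swims(fido), flagged(fido) => closed(fido)]; R10 [cold(fido), active(d) => ready(d)]. Adds visible(fido), blue(d), closed(fido), ready(d).
Round 2: R1 [ready(d) => red(d)]; R6 [closed(fido), visible(fido) => wooden(fido)]; R11 [blue(d), stale(fido) => metal(fido)]. Adds red(d), wooden(fido), metal(fido).
Round 3: R12 [red(d), metal(fido), wooden(fido) => penguin(fido)]. Adds penguin(fido).
Round 4: R2 [penguin(fido), small(d) => bird(fido)]. Adds bird(fido).
Derived: ready(d) (round 1), visible(fido) (round 1), bird(fido) (round 4), blue(d) (round 1). approved(d) never appears in any round.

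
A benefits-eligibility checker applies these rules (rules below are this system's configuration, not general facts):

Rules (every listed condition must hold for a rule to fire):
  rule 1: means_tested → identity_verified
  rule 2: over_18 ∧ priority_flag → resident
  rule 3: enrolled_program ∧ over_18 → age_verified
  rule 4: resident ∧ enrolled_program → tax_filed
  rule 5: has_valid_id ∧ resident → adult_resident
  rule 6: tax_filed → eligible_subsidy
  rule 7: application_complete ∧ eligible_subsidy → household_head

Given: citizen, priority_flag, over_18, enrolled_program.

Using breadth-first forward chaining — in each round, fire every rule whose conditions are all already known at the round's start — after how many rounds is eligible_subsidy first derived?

3

Round 1: rule 2 [over_18 ∧ priority_flag → resident]; rule 3 [enrolled_program ∧ over_18 → age_verified]. Adds resident, age_verified.
Round 2: rule 4 [resident ∧ enrolled_program → tax_filed]. Adds tax_filed.
Round 3: rule 6 [tax_filed → eligible_subsidy]. Adds eligible_subsidy.
eligible_subsidy first appears in round 3.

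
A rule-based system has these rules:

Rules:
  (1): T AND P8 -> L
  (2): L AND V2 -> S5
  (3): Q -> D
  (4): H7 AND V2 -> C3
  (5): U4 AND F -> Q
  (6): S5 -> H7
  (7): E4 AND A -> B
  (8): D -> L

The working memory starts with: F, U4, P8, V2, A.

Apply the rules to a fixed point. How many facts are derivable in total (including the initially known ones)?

Round 1 — (5), derive Q.
Round 2 — (3), derive D.
Round 3 — (8), derive L.
Round 4 — (2), derive S5.
Round 5 — (6), derive H7.
Round 6 — (4), derive C3.
Closure: {A, C3, D, F, H7, L, P8, Q, S5, U4, V2} — 11 facts.

11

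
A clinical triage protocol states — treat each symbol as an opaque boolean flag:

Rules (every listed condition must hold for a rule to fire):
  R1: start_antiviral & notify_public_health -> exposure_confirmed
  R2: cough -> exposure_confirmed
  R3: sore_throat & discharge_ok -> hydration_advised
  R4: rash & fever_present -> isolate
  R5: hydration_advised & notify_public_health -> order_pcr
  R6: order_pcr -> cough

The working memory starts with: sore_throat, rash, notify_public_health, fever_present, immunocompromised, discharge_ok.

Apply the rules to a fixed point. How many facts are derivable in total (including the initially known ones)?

11

[1] R3 [sore_throat & discharge_ok -> hydration_advised]; R4 [rash & fever_present -> isolate]. ⇒ new: hydration_advised, isolate.
[2] R5 [hydration_advised & notify_public_health -> order_pcr]. ⇒ new: order_pcr.
[3] R6 [order_pcr -> cough]. ⇒ new: cough.
[4] R2 [cough -> exposure_confirmed]. ⇒ new: exposure_confirmed.
Closure: {cough, discharge_ok, exposure_confirmed, fever_present, hydration_advised, immunocompromised, isolate, notify_public_health, order_pcr, rash, sore_throat} — 11 facts.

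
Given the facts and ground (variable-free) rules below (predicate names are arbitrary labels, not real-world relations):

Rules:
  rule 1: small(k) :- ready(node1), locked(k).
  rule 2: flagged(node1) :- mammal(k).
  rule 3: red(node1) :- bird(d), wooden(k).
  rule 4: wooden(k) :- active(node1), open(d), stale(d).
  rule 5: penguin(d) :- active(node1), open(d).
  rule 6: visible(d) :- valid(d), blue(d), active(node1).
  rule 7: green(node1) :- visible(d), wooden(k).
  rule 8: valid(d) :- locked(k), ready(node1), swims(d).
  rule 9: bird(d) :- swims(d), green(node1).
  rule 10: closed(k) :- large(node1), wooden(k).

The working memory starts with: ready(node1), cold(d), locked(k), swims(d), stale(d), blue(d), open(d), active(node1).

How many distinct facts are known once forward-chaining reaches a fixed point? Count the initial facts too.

16

Round 1: rule 1 [small(k) :- ready(node1), locked(k).]; rule 4 [wooden(k) :- active(node1), open(d), stale(d).]; rule 5 [penguin(d) :- active(node1), open(d).]; rule 8 [valid(d) :- locked(k), ready(node1), swims(d).]. New: small(k), wooden(k), penguin(d), valid(d).
Round 2: rule 6 [visible(d) :- valid(d), blue(d), active(node1).]. New: visible(d).
Round 3: rule 7 [green(node1) :- visible(d), wooden(k).]. New: green(node1).
Round 4: rule 9 [bird(d) :- swims(d), green(node1).]. New: bird(d).
Round 5: rule 3 [red(node1) :- bird(d), wooden(k).]. New: red(node1).
Closure: {active(node1), bird(d), blue(d), cold(d), green(node1), locked(k), open(d), penguin(d), ready(node1), red(node1), small(k), stale(d), swims(d), valid(d), visible(d), wooden(k)} — 16 facts.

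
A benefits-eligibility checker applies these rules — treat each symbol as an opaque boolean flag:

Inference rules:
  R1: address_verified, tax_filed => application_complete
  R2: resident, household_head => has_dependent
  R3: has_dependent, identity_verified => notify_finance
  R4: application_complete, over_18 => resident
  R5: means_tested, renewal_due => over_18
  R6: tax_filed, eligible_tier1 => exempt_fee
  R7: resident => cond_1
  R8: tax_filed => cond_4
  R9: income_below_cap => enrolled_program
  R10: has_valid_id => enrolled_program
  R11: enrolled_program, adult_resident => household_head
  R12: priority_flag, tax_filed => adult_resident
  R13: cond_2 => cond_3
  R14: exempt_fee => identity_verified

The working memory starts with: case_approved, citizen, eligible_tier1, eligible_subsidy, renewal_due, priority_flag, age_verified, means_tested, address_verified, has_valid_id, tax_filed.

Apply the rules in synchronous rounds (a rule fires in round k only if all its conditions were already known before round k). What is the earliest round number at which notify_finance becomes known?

Round 1: R1 [address_verified, tax_filed => application_complete]; R5 [means_tested, renewal_due => over_18]; R6 [tax_filed, eligible_tier1 => exempt_fee]; R8 [tax_filed => cond_4]; R10 [has_valid_id => enrolled_program]; R12 [priority_flag, tax_filed => adult_resident]. New: application_complete, over_18, exempt_fee, cond_4, enrolled_program, adult_resident.
Round 2: R4 [application_complete, over_18 => resident]; R11 [enrolled_program, adult_resident => household_head]; R14 [exempt_fee => identity_verified]. New: resident, household_head, identity_verified.
Round 3: R2 [resident, household_head => has_dependent]; R7 [resident => cond_1]. New: has_dependent, cond_1.
Round 4: R3 [has_dependent, identity_verified => notify_finance]. New: notify_finance.
notify_finance first appears in round 4.

4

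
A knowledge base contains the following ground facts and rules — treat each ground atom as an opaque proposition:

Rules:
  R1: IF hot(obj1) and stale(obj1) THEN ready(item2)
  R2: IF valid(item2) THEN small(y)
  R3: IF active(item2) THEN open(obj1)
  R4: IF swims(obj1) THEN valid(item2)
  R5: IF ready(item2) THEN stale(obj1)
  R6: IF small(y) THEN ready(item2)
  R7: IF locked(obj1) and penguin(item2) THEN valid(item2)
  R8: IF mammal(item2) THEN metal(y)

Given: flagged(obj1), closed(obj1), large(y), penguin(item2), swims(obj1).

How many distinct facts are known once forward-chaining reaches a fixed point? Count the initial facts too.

Round 1 fires R4, giving valid(item2).
Round 2 fires R2, giving small(y).
Round 3 fires R6, giving ready(item2).
Round 4 fires R5, giving stale(obj1).
Closure: {closed(obj1), flagged(obj1), large(y), penguin(item2), ready(item2), small(y), stale(obj1), swims(obj1), valid(item2)} — 9 facts.

9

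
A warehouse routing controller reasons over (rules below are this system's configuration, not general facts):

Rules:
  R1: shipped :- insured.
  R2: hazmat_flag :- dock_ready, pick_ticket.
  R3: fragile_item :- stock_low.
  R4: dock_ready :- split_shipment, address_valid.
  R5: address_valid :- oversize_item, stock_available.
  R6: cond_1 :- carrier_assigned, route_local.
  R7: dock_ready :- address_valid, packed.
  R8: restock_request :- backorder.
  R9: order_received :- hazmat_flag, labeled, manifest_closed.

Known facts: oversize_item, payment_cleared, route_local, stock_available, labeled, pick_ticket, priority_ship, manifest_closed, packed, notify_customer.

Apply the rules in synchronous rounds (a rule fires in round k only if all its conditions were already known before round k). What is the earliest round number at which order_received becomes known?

[1] R5 [address_valid :- oversize_item, stock_available.]. ⇒ new: address_valid.
[2] R7 [dock_ready :- address_valid, packed.]. ⇒ new: dock_ready.
[3] R2 [hazmat_flag :- dock_ready, pick_ticket.]. ⇒ new: hazmat_flag.
[4] R9 [order_received :- hazmat_flag, labeled, manifest_closed.]. ⇒ new: order_received.
order_received first appears in round 4.

4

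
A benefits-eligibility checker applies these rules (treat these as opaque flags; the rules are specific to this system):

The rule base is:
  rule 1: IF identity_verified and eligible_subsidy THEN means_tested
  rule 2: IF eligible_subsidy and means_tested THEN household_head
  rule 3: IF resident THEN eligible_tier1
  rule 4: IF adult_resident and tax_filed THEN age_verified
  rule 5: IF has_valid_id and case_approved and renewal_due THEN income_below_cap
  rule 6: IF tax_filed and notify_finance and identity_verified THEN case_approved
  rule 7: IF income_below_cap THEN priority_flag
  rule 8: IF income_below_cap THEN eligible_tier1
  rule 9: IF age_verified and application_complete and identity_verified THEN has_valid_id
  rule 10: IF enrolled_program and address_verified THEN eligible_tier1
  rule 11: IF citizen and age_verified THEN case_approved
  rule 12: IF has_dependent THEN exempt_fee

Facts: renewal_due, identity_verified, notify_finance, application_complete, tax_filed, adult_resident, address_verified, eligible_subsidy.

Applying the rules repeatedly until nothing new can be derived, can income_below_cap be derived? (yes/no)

Round 1 fires rule 1, rule 4, rule 6, giving means_tested, age_verified, case_approved.
Round 2 fires rule 2, rule 9, giving household_head, has_valid_id.
Round 3 fires rule 5, giving income_below_cap.
Round 4 fires rule 7, rule 8, giving priority_flag, eligible_tier1.
income_below_cap appears in round 3, so it is derivable.

yes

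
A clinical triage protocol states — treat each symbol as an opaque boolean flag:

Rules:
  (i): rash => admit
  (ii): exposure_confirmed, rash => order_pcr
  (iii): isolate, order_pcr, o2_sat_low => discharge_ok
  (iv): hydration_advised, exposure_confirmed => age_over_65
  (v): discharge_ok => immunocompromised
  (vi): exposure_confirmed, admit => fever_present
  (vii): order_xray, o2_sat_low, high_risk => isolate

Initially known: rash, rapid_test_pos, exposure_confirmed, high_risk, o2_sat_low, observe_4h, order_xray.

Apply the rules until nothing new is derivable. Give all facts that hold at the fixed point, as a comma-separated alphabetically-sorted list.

Round 1 — (i), (ii), (vii), derive admit, order_pcr, isolate.
Round 2 — (iii), (vi), derive discharge_ok, fever_present.
Round 3 — (v), derive immunocompromised.

admit, discharge_ok, exposure_confirmed, fever_present, high_risk, immunocompromised, isolate, o2_sat_low, observe_4h, order_pcr, order_xray, rapid_test_pos, rash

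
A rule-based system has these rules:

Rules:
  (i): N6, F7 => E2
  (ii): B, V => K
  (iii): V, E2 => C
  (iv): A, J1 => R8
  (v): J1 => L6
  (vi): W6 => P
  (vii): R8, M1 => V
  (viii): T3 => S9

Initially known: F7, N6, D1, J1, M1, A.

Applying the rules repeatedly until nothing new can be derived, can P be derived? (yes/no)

no

Round 1: (i) [N6, F7 => E2]; (iv) [A, J1 => R8]; (v) [J1 => L6]. Adds E2, R8, L6.
Round 2: (vii) [R8, M1 => V]. Adds V.
Round 3: (iii) [V, E2 => C]. Adds C.
Fixed point reached. P is concluded only by (vi); (vi) needs W6 (never derived).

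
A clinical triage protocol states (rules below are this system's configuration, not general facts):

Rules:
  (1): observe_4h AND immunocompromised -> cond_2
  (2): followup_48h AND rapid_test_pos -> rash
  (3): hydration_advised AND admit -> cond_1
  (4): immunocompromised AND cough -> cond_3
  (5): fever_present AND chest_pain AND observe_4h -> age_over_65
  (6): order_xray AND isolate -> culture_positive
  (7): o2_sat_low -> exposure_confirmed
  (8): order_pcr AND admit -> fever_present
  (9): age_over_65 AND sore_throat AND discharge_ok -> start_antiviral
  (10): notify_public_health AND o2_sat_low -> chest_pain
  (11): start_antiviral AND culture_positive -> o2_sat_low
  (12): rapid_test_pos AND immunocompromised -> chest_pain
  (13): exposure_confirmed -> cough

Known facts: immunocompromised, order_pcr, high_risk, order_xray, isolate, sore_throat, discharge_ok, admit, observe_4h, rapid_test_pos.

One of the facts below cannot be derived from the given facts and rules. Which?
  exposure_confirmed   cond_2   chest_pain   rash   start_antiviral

Round 1 fires (1), (6), (8), (12), giving cond_2, culture_positive, fever_present, chest_pain.
Round 2 fires (5), giving age_over_65.
Round 3 fires (9), giving start_antiviral.
Round 4 fires (11), giving o2_sat_low.
Round 5 fires (7), giving exposure_confirmed.
Round 6 fires (13), giving cough.
Round 7 fires (4), giving cond_3.
Derived: cond_2 (round 1), exposure_confirmed (round 5), chest_pain (round 1), start_antiviral (round 3). rash never appears in any round.

rash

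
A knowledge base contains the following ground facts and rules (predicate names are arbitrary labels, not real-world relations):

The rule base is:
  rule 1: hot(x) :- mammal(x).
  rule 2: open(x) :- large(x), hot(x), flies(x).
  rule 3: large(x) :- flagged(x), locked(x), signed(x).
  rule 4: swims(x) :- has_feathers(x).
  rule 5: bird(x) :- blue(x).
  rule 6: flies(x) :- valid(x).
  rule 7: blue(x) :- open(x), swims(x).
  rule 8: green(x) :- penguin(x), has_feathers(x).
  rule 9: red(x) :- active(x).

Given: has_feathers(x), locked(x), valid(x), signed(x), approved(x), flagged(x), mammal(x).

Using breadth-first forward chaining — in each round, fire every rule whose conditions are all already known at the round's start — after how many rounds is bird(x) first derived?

Round 1: rule 1 [hot(x) :- mammal(x).]; rule 3 [large(x) :- flagged(x), locked(x), signed(x).]; rule 4 [swims(x) :- has_feathers(x).]; rule 6 [flies(x) :- valid(x).]. New: hot(x), large(x), swims(x), flies(x).
Round 2: rule 2 [open(x) :- large(x), hot(x), flies(x).]. New: open(x).
Round 3: rule 7 [blue(x) :- open(x), swims(x).]. New: blue(x).
Round 4: rule 5 [bird(x) :- blue(x).]. New: bird(x).
bird(x) first appears in round 4.

4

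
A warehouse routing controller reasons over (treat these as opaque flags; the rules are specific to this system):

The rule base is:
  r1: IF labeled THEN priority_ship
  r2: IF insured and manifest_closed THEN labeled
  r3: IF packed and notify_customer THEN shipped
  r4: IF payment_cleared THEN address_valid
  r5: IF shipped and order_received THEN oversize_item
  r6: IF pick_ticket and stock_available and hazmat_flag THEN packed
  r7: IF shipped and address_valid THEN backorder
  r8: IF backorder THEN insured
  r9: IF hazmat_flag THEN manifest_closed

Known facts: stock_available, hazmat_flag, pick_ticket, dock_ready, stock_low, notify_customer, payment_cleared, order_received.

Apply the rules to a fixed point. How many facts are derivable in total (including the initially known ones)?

17

Round 1: r4 [IF payment_cleared THEN address_valid]; r6 [IF pick_ticket and stock_available and hazmat_flag THEN packed]; r9 [IF hazmat_flag THEN manifest_closed]. Adds address_valid, packed, manifest_closed.
Round 2: r3 [IF packed and notify_customer THEN shipped]. Adds shipped.
Round 3: r5 [IF shipped and order_received THEN oversize_item]; r7 [IF shipped and address_valid THEN backorder]. Adds oversize_item, backorder.
Round 4: r8 [IF backorder THEN insured]. Adds insured.
Round 5: r2 [IF insured and manifest_closed THEN labeled]. Adds labeled.
Round 6: r1 [IF labeled THEN priority_ship]. Adds priority_ship.
Closure: {address_valid, backorder, dock_ready, hazmat_flag, insured, labeled, manifest_closed, notify_customer, order_received, oversize_item, packed, payment_cleared, pick_ticket, priority_ship, shipped, stock_available, stock_low} — 17 facts.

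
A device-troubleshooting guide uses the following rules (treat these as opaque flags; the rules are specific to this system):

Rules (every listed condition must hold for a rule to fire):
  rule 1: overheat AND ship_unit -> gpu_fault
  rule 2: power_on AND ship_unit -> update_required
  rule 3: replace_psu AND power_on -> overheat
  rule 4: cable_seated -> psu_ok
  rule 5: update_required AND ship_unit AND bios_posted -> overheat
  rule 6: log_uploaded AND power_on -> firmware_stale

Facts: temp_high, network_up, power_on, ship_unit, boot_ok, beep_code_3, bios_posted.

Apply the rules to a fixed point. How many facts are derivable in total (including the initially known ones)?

10

Round 1: rule 2 [power_on AND ship_unit -> update_required]. New: update_required.
Round 2: rule 5 [update_required AND ship_unit AND bios_posted -> overheat]. New: overheat.
Round 3: rule 1 [overheat AND ship_unit -> gpu_fault]. New: gpu_fault.
Closure: {beep_code_3, bios_posted, boot_ok, gpu_fault, network_up, overheat, power_on, ship_unit, temp_high, update_required} — 10 facts.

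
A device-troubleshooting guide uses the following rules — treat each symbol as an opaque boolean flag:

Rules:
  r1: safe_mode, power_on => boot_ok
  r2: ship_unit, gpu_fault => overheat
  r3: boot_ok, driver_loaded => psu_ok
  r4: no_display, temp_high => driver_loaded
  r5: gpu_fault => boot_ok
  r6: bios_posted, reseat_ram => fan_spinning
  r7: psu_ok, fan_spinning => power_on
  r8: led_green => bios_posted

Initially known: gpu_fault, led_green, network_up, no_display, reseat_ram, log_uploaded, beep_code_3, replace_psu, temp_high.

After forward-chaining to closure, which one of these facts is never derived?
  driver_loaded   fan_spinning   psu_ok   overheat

overheat

Round 1: r4 [no_display, temp_high => driver_loaded]; r5 [gpu_fault => boot_ok]; r8 [led_green => bios_posted]. New: driver_loaded, boot_ok, bios_posted.
Round 2: r3 [boot_ok, driver_loaded => psu_ok]; r6 [bios_posted, reseat_ram => fan_spinning]. New: psu_ok, fan_spinning.
Round 3: r7 [psu_ok, fan_spinning => power_on]. New: power_on.
Derived: driver_loaded (round 1), fan_spinning (round 2), psu_ok (round 2). overheat never appears in any round.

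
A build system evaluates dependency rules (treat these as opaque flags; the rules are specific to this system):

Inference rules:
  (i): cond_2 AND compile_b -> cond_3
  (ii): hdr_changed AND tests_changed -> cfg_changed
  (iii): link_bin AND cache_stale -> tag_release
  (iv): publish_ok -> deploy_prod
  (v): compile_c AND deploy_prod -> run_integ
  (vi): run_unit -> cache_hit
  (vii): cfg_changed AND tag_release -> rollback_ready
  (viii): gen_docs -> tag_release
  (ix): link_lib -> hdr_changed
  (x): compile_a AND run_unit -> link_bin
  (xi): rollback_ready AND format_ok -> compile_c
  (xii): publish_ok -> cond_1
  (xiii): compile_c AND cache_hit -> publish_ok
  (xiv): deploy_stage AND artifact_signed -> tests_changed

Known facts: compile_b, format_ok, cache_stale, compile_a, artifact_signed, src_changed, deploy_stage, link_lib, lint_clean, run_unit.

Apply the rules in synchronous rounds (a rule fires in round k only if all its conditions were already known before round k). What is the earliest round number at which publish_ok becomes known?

5

[1] (vi) [run_unit -> cache_hit]; (ix) [link_lib -> hdr_changed]; (x) [compile_a AND run_unit -> link_bin]; (xiv) [deploy_stage AND artifact_signed -> tests_changed]. ⇒ new: cache_hit, hdr_changed, link_bin, tests_changed.
[2] (ii) [hdr_changed AND tests_changed -> cfg_changed]; (iii) [link_bin AND cache_stale -> tag_release]. ⇒ new: cfg_changed, tag_release.
[3] (vii) [cfg_changed AND tag_release -> rollback_ready]. ⇒ new: rollback_ready.
[4] (xi) [rollback_ready AND format_ok -> compile_c]. ⇒ new: compile_c.
[5] (xiii) [compile_c AND cache_hit -> publish_ok]. ⇒ new: publish_ok.
publish_ok first appears in round 5.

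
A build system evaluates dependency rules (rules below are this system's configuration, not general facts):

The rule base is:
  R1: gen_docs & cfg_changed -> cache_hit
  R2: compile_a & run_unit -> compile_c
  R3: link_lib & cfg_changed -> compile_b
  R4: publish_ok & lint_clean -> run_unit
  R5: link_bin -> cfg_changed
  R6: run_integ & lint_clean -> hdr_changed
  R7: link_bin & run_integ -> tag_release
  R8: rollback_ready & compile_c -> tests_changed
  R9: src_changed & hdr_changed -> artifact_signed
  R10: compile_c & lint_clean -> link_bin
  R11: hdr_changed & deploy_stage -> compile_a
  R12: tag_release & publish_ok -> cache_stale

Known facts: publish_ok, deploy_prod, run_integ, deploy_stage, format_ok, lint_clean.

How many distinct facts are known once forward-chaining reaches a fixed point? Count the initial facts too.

Round 1: R4 [publish_ok & lint_clean -> run_unit]; R6 [run_integ & lint_clean -> hdr_changed]. New: run_unit, hdr_changed.
Round 2: R11 [hdr_changed & deploy_stage -> compile_a]. New: compile_a.
Round 3: R2 [compile_a & run_unit -> compile_c]. New: compile_c.
Round 4: R10 [compile_c & lint_clean -> link_bin]. New: link_bin.
Round 5: R5 [link_bin -> cfg_changed]; R7 [link_bin & run_integ -> tag_release]. New: cfg_changed, tag_release.
Round 6: R12 [tag_release & publish_ok -> cache_stale]. New: cache_stale.
Closure: {cache_stale, cfg_changed, compile_a, compile_c, deploy_prod, deploy_stage, format_ok, hdr_changed, link_bin, lint_clean, publish_ok, run_integ, run_unit, tag_release} — 14 facts.

14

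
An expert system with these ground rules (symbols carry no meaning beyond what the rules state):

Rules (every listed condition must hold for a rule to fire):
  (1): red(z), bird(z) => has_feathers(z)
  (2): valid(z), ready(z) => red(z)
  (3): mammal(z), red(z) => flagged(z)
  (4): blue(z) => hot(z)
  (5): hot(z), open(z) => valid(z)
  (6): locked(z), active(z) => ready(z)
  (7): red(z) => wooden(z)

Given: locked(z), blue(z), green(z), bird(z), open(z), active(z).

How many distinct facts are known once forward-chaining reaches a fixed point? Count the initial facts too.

Round 1 fires (4), (6), giving hot(z), ready(z).
Round 2 fires (5), giving valid(z).
Round 3 fires (2), giving red(z).
Round 4 fires (1), (7), giving has_feathers(z), wooden(z).
Closure: {active(z), bird(z), blue(z), green(z), has_feathers(z), hot(z), locked(z), open(z), ready(z), red(z), valid(z), wooden(z)} — 12 facts.

12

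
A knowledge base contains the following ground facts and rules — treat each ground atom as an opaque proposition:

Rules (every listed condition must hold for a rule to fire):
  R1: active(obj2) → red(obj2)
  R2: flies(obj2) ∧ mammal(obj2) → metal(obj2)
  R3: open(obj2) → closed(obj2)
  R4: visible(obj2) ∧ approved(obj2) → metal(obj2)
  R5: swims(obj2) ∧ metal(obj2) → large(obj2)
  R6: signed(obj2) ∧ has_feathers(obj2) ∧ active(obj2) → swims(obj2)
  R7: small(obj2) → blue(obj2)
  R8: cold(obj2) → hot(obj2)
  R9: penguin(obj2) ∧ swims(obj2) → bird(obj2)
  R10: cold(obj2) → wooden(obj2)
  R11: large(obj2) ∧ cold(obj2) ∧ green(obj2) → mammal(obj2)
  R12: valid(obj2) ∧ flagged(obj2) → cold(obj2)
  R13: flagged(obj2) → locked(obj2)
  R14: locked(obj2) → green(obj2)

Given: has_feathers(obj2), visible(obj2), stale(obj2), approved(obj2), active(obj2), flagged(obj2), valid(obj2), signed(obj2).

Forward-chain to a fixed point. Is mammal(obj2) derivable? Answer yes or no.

yes

[1] R1 [active(obj2) → red(obj2)]; R4 [visible(obj2) ∧ approved(obj2) → metal(obj2)]; R6 [signed(obj2) ∧ has_feathers(obj2) ∧ active(obj2) → swims(obj2)]; R12 [valid(obj2) ∧ flagged(obj2) → cold(obj2)]; R13 [flagged(obj2) → locked(obj2)]. ⇒ new: red(obj2), metal(obj2), swims(obj2), cold(obj2), locked(obj2).
[2] R5 [swims(obj2) ∧ metal(obj2) → large(obj2)]; R8 [cold(obj2) → hot(obj2)]; R10 [cold(obj2) → wooden(obj2)]; R14 [locked(obj2) → green(obj2)]. ⇒ new: large(obj2), hot(obj2), wooden(obj2), green(obj2).
[3] R11 [large(obj2) ∧ cold(obj2) ∧ green(obj2) → mammal(obj2)]. ⇒ new: mammal(obj2).
mammal(obj2) appears in round 3, so it is derivable.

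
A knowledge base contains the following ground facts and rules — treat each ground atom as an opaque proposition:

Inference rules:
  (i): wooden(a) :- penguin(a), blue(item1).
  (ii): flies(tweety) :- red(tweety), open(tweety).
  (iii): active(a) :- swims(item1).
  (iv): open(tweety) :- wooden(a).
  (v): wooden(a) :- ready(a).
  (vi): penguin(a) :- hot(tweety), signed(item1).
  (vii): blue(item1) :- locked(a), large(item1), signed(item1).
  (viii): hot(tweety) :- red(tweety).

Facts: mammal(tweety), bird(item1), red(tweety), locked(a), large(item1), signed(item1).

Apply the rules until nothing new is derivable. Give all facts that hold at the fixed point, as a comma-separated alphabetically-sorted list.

[1] (vii) [blue(item1) :- locked(a), large(item1), signed(item1).]; (viii) [hot(tweety) :- red(tweety).]. ⇒ new: blue(item1), hot(tweety).
[2] (vi) [penguin(a) :- hot(tweety), signed(item1).]. ⇒ new: penguin(a).
[3] (i) [wooden(a) :- penguin(a), blue(item1).]. ⇒ new: wooden(a).
[4] (iv) [open(tweety) :- wooden(a).]. ⇒ new: open(tweety).
[5] (ii) [flies(tweety) :- red(tweety), open(tweety).]. ⇒ new: flies(tweety).

bird(item1), blue(item1), flies(tweety), hot(tweety), large(item1), locked(a), mammal(tweety), open(tweety), penguin(a), red(tweety), signed(item1), wooden(a)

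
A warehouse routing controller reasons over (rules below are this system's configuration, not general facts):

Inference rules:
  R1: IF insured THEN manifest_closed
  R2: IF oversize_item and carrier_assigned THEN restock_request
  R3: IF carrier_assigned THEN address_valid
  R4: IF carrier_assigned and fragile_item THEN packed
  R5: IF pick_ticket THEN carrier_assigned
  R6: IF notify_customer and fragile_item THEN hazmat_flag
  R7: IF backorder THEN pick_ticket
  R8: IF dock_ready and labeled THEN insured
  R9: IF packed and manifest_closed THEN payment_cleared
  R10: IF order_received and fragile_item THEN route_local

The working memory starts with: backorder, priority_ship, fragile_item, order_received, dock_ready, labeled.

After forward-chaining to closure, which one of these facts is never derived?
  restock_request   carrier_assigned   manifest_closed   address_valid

Round 1 — R7, R8, R10, derive pick_ticket, insured, route_local.
Round 2 — R1, R5, derive manifest_closed, carrier_assigned.
Round 3 — R3, R4, derive address_valid, packed.
Round 4 — R9, derive payment_cleared.
Derived: address_valid (round 3), manifest_closed (round 2), carrier_assigned (round 2). restock_request never appears in any round.

restock_request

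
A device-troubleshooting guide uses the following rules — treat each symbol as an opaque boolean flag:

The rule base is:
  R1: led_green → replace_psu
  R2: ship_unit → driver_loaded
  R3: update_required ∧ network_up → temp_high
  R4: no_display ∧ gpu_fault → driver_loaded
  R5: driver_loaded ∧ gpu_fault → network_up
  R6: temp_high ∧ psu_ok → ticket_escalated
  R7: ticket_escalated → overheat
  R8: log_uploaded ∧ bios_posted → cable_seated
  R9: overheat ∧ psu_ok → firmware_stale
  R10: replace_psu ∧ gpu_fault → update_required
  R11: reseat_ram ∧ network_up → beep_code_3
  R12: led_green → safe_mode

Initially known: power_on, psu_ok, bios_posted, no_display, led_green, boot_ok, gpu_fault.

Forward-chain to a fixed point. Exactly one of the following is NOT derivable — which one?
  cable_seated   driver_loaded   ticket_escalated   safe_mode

cable_seated

[1] R1 [led_green → replace_psu]; R4 [no_display ∧ gpu_fault → driver_loaded]; R12 [led_green → safe_mode]. ⇒ new: replace_psu, driver_loaded, safe_mode.
[2] R5 [driver_loaded ∧ gpu_fault → network_up]; R10 [replace_psu ∧ gpu_fault → update_required]. ⇒ new: network_up, update_required.
[3] R3 [update_required ∧ network_up → temp_high]. ⇒ new: temp_high.
[4] R6 [temp_high ∧ psu_ok → ticket_escalated]. ⇒ new: ticket_escalated.
[5] R7 [ticket_escalated → overheat]. ⇒ new: overheat.
[6] R9 [overheat ∧ psu_ok → firmware_stale]. ⇒ new: firmware_stale.
Derived: safe_mode (round 1), ticket_escalated (round 4), driver_loaded (round 1). cable_seated never appears in any round.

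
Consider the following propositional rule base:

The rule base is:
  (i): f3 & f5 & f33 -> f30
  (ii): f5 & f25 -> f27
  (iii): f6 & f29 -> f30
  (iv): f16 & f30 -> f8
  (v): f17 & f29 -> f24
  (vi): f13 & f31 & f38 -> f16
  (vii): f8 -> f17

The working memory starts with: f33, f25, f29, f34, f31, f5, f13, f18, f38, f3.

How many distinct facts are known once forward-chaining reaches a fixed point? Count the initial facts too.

Round 1 fires (i), (ii), (vi), giving f30, f27, f16.
Round 2 fires (iv), giving f8.
Round 3 fires (vii), giving f17.
Round 4 fires (v), giving f24.
Closure: {f13, f16, f17, f18, f24, f25, f27, f29, f3, f30, f31, f33, f34, f38, f5, f8} — 16 facts.

16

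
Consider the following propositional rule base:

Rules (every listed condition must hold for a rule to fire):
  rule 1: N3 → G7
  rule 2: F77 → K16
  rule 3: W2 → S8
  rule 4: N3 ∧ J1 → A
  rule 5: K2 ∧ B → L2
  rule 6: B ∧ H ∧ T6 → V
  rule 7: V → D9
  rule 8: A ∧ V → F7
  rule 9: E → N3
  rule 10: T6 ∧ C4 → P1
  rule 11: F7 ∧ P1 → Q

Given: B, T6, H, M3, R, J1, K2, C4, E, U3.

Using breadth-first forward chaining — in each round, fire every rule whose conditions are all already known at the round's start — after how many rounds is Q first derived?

4

Round 1: rule 5 [K2 ∧ B → L2]; rule 6 [B ∧ H ∧ T6 → V]; rule 9 [E → N3]; rule 10 [T6 ∧ C4 → P1]. Adds L2, V, N3, P1.
Round 2: rule 1 [N3 → G7]; rule 4 [N3 ∧ J1 → A]; rule 7 [V → D9]. Adds G7, A, D9.
Round 3: rule 8 [A ∧ V → F7]. Adds F7.
Round 4: rule 11 [F7 ∧ P1 → Q]. Adds Q.
Q first appears in round 4.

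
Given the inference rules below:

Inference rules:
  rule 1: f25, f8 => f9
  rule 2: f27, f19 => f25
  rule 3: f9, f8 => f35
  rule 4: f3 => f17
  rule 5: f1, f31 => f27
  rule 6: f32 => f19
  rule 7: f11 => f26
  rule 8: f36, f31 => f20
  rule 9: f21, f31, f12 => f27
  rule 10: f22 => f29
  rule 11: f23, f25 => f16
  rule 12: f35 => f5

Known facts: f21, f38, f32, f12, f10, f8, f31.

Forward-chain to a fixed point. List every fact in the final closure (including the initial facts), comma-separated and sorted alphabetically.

Round 1: rule 6 [f32 => f19]; rule 9 [f21, f31, f12 => f27]. Adds f19, f27.
Round 2: rule 2 [f27, f19 => f25]. Adds f25.
Round 3: rule 1 [f25, f8 => f9]. Adds f9.
Round 4: rule 3 [f9, f8 => f35]. Adds f35.
Round 5: rule 12 [f35 => f5]. Adds f5.

f10, f12, f19, f21, f25, f27, f31, f32, f35, f38, f5, f8, f9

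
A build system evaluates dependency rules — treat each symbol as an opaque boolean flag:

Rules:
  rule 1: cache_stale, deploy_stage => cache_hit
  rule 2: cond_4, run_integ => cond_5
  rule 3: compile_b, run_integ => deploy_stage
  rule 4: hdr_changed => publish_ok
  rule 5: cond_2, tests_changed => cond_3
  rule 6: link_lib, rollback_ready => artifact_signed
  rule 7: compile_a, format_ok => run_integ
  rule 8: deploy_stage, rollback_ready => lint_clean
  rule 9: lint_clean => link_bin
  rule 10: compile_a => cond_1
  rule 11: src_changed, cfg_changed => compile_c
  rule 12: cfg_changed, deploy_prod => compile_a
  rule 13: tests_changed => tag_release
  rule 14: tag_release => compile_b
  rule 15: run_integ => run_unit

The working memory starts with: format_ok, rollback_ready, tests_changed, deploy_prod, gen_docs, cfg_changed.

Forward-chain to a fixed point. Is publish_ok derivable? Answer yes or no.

Round 1 — rule 12, rule 13, derive compile_a, tag_release.
Round 2 — rule 7, rule 10, rule 14, derive run_integ, cond_1, compile_b.
Round 3 — rule 3, rule 15, derive deploy_stage, run_unit.
Round 4 — rule 8, derive lint_clean.
Round 5 — rule 9, derive link_bin.
Fixed point reached. publish_ok is concluded only by rule 4; rule 4 needs hdr_changed (never derived).

no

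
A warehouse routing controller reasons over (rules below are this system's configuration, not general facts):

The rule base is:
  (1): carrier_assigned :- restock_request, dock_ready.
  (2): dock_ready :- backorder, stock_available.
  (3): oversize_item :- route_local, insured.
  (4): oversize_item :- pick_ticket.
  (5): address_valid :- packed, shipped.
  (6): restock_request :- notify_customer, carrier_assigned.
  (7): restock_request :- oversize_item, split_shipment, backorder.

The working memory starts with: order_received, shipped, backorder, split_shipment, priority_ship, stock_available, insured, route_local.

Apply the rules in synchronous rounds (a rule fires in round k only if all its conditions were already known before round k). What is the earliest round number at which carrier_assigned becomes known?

3

Round 1 fires (2), (3), giving dock_ready, oversize_item.
Round 2 fires (7), giving restock_request.
Round 3 fires (1), giving carrier_assigned.
carrier_assigned first appears in round 3.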